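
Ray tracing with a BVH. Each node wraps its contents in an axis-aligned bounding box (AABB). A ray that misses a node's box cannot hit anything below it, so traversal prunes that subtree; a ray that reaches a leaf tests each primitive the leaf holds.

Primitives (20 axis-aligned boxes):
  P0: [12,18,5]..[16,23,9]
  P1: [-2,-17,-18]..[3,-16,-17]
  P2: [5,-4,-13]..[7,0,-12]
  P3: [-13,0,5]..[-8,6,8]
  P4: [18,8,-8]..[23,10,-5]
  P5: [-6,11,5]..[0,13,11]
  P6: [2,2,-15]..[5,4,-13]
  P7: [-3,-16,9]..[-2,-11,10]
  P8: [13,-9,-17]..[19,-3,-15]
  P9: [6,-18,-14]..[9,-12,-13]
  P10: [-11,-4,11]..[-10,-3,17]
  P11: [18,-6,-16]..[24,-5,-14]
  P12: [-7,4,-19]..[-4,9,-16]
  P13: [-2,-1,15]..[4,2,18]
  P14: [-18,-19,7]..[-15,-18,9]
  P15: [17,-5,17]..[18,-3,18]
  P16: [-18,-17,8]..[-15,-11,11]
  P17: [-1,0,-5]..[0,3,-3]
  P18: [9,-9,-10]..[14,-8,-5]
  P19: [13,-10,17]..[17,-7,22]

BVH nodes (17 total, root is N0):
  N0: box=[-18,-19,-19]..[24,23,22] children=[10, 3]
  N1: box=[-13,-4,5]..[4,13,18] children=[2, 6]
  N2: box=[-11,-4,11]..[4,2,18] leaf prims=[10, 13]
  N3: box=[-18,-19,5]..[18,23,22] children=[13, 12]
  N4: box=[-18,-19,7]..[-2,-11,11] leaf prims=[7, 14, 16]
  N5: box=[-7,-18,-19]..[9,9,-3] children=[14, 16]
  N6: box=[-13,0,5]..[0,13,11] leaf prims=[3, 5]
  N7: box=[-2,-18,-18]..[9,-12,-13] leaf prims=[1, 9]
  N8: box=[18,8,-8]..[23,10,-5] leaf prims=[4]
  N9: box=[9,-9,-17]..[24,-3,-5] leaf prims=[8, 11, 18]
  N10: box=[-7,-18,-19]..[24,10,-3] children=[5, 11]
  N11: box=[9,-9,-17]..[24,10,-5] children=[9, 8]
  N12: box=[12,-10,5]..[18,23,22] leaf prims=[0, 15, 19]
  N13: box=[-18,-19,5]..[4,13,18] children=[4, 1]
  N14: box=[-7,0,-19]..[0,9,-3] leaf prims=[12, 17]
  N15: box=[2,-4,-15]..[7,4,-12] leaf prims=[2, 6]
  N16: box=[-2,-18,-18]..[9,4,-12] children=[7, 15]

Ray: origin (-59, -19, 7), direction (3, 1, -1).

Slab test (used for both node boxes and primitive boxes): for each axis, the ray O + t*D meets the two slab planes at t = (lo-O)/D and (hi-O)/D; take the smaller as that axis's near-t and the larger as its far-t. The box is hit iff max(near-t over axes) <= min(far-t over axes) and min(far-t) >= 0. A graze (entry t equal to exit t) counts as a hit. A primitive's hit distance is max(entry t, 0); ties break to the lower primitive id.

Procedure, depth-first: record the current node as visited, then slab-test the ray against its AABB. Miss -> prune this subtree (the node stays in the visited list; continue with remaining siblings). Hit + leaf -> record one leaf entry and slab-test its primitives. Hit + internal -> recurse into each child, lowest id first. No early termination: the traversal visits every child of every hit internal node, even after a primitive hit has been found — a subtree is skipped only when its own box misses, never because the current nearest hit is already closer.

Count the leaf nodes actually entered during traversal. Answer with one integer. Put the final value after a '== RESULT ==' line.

Walk:
N0 x:[41/3,83/3] y:[0,42] z:[-15,26] -> hit [41/3,26], descend [3, 10]
  N3 x:[41/3,77/3] y:[0,42] z:[-15,2] -> miss, prune
  N10 x:[52/3,83/3] y:[1,29] z:[10,26] -> hit [52/3,26], descend [5, 11]
    N5 x:[52/3,68/3] y:[1,28] z:[10,26] -> hit [52/3,68/3], descend [14, 16]
      N14 x:[52/3,59/3] y:[19,28] z:[10,26] -> hit [19,59/3] leaf, test {P12(miss), P17(miss)}
      N16 x:[19,68/3] y:[1,23] z:[19,25] -> hit [19,68/3], descend [7, 15]
        N7 x:[19,68/3] y:[1,7] z:[20,25] -> miss, prune
        N15 x:[61/3,22] y:[15,23] z:[19,22] -> hit [61/3,22] leaf, test {P2(miss), P6@t=21}
    N11 x:[68/3,83/3] y:[10,29] z:[12,24] -> hit [68/3,24], descend [8, 9]
      N8 x:[77/3,82/3] y:[27,29] z:[12,15] -> miss, prune
      N9 x:[68/3,83/3] y:[10,16] z:[12,24] -> miss, prune

order=[0, 3, 10, 5, 14, 16, 7, 15, 11, 8, 9]  |boxes|=11  |leaves|=2  hit=P6

== RESULT ==
2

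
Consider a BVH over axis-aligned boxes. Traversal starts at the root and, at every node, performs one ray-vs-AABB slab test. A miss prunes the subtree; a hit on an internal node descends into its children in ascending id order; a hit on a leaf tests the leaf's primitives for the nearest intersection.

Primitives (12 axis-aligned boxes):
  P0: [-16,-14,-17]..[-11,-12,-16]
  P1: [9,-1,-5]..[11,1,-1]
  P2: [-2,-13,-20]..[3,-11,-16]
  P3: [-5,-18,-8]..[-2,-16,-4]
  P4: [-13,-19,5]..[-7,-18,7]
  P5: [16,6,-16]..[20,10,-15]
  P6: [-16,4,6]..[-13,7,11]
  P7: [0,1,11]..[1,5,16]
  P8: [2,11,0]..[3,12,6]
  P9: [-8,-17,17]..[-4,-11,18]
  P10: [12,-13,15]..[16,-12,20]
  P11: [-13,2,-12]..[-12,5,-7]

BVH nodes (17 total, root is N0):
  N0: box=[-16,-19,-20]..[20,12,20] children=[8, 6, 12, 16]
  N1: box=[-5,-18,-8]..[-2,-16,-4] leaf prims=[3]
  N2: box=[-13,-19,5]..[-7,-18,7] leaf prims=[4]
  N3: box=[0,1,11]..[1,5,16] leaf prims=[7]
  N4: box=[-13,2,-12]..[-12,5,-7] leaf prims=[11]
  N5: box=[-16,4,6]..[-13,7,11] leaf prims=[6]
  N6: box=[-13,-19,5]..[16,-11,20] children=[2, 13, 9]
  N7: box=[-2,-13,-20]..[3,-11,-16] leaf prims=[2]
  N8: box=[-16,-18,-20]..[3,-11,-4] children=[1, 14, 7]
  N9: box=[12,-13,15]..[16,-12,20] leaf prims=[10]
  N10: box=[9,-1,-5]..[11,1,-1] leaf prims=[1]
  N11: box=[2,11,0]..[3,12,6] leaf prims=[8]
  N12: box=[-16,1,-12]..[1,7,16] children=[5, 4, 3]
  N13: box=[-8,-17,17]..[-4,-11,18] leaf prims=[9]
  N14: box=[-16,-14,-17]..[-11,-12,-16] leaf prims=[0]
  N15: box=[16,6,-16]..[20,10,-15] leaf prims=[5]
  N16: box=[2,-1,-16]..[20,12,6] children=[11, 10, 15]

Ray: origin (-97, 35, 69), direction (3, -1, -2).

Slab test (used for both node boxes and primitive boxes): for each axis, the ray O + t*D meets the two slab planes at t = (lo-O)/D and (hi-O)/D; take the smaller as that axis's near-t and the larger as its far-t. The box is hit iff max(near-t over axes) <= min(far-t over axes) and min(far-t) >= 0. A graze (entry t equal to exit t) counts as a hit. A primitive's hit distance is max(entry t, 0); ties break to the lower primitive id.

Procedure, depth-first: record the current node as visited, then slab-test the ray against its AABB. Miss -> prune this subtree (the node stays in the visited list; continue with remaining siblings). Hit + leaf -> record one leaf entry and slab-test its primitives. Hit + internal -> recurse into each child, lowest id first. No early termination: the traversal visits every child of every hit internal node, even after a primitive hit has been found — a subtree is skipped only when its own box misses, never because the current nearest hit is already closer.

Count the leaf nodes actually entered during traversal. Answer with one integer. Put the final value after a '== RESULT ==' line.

Walk:
N0 x:[27,39] y:[23,54] z:[49/2,89/2] -> hit [27,39], descend [6, 8, 12, 16]
  N6 x:[28,113/3] y:[46,54] z:[49/2,32] -> miss, prune
  N8 x:[27,100/3] y:[46,53] z:[73/2,89/2] -> miss, prune
  N12 x:[27,98/3] y:[28,34] z:[53/2,81/2] -> hit [28,98/3], descend [3, 4, 5]
    N3 x:[97/3,98/3] y:[30,34] z:[53/2,29] -> miss, prune
    N4 x:[28,85/3] y:[30,33] z:[38,81/2] -> miss, prune
    N5 x:[27,28] y:[28,31] z:[29,63/2] -> miss, prune
  N16 x:[33,39] y:[23,36] z:[63/2,85/2] -> hit [33,36], descend [10, 11, 15]
    N10 x:[106/3,36] y:[34,36] z:[35,37] -> hit [106/3,36] leaf, test {P1@t=106/3}
    N11 x:[33,100/3] y:[23,24] z:[63/2,69/2] -> miss, prune
    N15 x:[113/3,39] y:[25,29] z:[42,85/2] -> miss, prune

Visited [0, 6, 8, 12, 3, 4, 5, 16, 10, 11, 15]. Tests: 11 box, 1 leaf. Nearest: P1.

== RESULT ==
1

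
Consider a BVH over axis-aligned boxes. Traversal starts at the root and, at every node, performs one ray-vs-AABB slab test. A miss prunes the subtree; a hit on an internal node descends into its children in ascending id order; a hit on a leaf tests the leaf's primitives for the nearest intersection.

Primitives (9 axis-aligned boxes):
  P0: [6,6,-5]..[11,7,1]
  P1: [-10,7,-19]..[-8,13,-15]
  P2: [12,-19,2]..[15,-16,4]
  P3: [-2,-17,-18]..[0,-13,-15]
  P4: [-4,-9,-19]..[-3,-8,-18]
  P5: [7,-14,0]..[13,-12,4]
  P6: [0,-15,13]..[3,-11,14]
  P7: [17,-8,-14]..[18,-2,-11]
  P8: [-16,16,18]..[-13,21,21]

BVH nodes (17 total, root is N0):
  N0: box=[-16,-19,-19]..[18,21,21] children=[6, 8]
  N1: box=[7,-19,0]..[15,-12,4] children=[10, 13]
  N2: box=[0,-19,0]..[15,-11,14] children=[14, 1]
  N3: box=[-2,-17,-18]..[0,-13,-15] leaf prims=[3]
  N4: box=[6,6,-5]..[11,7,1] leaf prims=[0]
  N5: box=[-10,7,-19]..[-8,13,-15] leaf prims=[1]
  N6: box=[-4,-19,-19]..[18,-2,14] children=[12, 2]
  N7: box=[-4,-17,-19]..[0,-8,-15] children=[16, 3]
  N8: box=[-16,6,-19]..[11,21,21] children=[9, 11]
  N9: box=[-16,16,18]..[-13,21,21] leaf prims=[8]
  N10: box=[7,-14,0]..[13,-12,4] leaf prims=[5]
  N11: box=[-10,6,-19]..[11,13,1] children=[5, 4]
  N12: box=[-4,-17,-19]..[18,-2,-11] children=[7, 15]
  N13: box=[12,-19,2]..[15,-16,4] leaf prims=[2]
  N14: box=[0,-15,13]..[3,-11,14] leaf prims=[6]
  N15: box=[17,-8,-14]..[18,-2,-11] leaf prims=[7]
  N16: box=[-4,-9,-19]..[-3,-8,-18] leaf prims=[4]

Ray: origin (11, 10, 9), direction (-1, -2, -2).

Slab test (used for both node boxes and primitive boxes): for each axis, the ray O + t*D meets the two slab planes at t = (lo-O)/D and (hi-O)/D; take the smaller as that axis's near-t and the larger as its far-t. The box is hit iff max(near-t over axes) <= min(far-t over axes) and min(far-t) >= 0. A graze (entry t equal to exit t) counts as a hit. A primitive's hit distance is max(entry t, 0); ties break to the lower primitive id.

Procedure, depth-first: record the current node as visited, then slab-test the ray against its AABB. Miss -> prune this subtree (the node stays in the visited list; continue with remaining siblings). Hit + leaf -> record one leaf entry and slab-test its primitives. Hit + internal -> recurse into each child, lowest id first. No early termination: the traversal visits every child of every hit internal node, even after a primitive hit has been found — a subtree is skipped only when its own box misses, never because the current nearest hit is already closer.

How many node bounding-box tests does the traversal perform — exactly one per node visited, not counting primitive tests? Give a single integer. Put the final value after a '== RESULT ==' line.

Trace the traversal:
N0 x:[-7,27] y:[-11/2,29/2] z:[-6,14] -> hit [-11/2,14], descend [6, 8]
  N6 x:[-7,15] y:[6,29/2] z:[-5/2,14] -> hit [6,14], descend [2, 12]
    N2 x:[-4,11] y:[21/2,29/2] z:[-5/2,9/2] -> miss, prune
    N12 x:[-7,15] y:[6,27/2] z:[10,14] -> hit [10,27/2], descend [7, 15]
      N7 x:[11,15] y:[9,27/2] z:[12,14] -> hit [12,27/2], descend [3, 16]
        N3 x:[11,13] y:[23/2,27/2] z:[12,27/2] -> hit [12,13] leaf, test {P3@t=12}
        N16 x:[14,15] y:[9,19/2] z:[27/2,14] -> miss, prune
      N15 x:[-7,-6] y:[6,9] z:[10,23/2] -> miss, prune
  N8 x:[0,27] y:[-11/2,2] z:[-6,14] -> hit [0,2], descend [9, 11]
    N9 x:[24,27] y:[-11/2,-3] z:[-6,-9/2] -> miss, prune
    N11 x:[0,21] y:[-3/2,2] z:[4,14] -> miss, prune

Summary -> nodes [0, 6, 2, 12, 7, 3, 16, 15, 8, 9, 11]; box-tests=11; leaf-entries=1; first=P3

== RESULT ==
11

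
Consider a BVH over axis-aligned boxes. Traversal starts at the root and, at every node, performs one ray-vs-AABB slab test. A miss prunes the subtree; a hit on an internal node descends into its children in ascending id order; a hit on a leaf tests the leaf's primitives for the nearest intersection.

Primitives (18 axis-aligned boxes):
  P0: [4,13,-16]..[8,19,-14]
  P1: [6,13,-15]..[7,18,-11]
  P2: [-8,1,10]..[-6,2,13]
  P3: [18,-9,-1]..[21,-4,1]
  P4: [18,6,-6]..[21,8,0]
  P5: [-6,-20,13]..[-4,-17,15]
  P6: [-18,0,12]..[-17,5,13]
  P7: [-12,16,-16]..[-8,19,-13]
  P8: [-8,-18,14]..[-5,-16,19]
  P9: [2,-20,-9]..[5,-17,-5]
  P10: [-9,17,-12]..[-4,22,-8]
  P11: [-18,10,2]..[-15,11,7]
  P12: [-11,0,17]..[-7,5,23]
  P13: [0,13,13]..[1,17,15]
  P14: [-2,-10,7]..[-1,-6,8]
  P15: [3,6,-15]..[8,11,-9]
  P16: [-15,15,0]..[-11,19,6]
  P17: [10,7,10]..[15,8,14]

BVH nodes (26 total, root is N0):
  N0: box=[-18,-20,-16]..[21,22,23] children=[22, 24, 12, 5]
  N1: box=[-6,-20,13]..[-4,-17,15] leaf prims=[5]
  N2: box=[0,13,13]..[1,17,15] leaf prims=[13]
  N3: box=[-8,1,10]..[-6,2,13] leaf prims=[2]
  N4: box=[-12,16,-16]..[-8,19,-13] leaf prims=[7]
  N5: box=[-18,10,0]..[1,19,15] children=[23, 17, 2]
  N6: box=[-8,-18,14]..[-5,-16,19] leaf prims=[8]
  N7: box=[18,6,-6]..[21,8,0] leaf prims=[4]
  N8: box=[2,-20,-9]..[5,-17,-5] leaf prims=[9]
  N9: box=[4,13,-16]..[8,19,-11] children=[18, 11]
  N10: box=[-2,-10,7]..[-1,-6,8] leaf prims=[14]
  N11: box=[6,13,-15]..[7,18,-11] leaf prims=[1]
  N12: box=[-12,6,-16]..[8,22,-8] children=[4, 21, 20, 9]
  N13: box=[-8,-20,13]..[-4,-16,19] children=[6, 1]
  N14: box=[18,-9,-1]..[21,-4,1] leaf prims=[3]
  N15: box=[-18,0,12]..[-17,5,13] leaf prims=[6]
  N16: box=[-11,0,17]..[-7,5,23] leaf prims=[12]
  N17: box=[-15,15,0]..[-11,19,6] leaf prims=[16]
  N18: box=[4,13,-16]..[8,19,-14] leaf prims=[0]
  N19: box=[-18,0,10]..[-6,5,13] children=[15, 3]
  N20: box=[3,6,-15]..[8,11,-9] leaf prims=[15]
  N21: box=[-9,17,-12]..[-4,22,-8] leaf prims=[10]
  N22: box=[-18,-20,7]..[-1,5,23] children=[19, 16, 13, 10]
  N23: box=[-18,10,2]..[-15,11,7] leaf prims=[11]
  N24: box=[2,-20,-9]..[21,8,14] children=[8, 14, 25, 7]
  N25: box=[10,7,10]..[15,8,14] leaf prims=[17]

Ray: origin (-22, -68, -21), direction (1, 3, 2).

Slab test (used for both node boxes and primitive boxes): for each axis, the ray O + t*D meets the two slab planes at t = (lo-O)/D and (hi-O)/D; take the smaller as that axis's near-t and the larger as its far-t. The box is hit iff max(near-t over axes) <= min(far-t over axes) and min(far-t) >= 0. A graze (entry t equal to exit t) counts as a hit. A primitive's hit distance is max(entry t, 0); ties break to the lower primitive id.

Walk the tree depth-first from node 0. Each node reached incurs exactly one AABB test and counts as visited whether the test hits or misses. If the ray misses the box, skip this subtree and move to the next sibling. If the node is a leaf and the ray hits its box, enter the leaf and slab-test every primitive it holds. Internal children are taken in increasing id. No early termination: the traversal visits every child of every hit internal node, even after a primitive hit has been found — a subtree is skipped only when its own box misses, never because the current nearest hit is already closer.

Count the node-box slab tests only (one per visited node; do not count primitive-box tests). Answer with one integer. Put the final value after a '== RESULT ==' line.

Traverse from the root:
N0 x:[4,43] y:[16,30] z:[5/2,22] -> hit [16,22], descend [5, 12, 22, 24]
  N5 x:[4,23] y:[26,29] z:[21/2,18] -> miss, prune
  N12 x:[10,30] y:[74/3,30] z:[5/2,13/2] -> miss, prune
  N22 x:[4,21] y:[16,73/3] z:[14,22] -> hit [16,21], descend [10, 13, 16, 19]
    N10 x:[20,21] y:[58/3,62/3] z:[14,29/2] -> miss, prune
    N13 x:[14,18] y:[16,52/3] z:[17,20] -> hit [17,52/3], descend [1, 6]
      N1 x:[16,18] y:[16,17] z:[17,18] -> hit [17,17] leaf, test {P5@t=17}
      N6 x:[14,17] y:[50/3,52/3] z:[35/2,20] -> miss, prune
    N16 x:[11,15] y:[68/3,73/3] z:[19,22] -> miss, prune
    N19 x:[4,16] y:[68/3,73/3] z:[31/2,17] -> miss, prune
  N24 x:[24,43] y:[16,76/3] z:[6,35/2] -> miss, prune

Visited [0, 5, 12, 22, 10, 13, 1, 6, 16, 19, 24]. Tests: 11 box, 1 leaf. Nearest: P5.

== RESULT ==
11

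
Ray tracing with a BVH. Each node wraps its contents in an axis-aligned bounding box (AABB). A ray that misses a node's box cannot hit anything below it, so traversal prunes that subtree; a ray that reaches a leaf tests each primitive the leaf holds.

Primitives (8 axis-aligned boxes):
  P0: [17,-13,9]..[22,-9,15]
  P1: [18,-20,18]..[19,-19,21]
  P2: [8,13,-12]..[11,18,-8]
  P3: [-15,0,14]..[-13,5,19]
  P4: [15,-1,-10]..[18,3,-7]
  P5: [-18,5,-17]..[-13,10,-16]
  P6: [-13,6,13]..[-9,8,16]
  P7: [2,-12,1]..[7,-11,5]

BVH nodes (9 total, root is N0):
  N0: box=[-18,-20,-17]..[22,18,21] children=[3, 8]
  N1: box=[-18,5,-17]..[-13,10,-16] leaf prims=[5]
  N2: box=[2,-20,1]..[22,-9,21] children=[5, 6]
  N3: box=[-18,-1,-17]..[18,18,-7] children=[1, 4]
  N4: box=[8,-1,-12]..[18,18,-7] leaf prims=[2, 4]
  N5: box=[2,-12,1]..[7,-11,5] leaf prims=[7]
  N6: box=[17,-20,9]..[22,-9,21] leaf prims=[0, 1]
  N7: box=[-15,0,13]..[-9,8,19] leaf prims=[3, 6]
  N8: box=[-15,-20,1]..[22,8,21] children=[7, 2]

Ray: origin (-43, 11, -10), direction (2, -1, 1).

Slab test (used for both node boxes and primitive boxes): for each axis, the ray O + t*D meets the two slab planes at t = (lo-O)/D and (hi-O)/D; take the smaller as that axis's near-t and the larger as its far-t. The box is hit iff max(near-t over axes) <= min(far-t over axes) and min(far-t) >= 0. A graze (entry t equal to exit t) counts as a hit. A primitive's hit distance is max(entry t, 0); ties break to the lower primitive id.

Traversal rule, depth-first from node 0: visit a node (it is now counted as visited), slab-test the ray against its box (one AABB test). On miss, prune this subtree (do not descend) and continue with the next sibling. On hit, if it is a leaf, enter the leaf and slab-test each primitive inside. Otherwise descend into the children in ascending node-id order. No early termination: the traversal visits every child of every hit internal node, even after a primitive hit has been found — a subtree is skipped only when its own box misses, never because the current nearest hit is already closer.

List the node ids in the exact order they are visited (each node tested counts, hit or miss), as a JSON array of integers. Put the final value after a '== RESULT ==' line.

Trace the traversal:
N0 x:[25/2,65/2] y:[-7,31] z:[-7,31] -> hit [25/2,31], descend [3, 8]
  N3 x:[25/2,61/2] y:[-7,12] z:[-7,3] -> miss, prune
  N8 x:[14,65/2] y:[3,31] z:[11,31] -> hit [14,31], descend [2, 7]
    N2 x:[45/2,65/2] y:[20,31] z:[11,31] -> hit [45/2,31], descend [5, 6]
      N5 x:[45/2,25] y:[22,23] z:[11,15] -> miss, prune
      N6 x:[30,65/2] y:[20,31] z:[19,31] -> hit [30,31] leaf, test {P0(miss), P1@t=61/2}
    N7 x:[14,17] y:[3,11] z:[23,29] -> miss, prune

order=[0, 3, 8, 2, 5, 6, 7]  |boxes|=7  |leaves|=1  hit=P1

== RESULT ==
[0, 3, 8, 2, 5, 6, 7]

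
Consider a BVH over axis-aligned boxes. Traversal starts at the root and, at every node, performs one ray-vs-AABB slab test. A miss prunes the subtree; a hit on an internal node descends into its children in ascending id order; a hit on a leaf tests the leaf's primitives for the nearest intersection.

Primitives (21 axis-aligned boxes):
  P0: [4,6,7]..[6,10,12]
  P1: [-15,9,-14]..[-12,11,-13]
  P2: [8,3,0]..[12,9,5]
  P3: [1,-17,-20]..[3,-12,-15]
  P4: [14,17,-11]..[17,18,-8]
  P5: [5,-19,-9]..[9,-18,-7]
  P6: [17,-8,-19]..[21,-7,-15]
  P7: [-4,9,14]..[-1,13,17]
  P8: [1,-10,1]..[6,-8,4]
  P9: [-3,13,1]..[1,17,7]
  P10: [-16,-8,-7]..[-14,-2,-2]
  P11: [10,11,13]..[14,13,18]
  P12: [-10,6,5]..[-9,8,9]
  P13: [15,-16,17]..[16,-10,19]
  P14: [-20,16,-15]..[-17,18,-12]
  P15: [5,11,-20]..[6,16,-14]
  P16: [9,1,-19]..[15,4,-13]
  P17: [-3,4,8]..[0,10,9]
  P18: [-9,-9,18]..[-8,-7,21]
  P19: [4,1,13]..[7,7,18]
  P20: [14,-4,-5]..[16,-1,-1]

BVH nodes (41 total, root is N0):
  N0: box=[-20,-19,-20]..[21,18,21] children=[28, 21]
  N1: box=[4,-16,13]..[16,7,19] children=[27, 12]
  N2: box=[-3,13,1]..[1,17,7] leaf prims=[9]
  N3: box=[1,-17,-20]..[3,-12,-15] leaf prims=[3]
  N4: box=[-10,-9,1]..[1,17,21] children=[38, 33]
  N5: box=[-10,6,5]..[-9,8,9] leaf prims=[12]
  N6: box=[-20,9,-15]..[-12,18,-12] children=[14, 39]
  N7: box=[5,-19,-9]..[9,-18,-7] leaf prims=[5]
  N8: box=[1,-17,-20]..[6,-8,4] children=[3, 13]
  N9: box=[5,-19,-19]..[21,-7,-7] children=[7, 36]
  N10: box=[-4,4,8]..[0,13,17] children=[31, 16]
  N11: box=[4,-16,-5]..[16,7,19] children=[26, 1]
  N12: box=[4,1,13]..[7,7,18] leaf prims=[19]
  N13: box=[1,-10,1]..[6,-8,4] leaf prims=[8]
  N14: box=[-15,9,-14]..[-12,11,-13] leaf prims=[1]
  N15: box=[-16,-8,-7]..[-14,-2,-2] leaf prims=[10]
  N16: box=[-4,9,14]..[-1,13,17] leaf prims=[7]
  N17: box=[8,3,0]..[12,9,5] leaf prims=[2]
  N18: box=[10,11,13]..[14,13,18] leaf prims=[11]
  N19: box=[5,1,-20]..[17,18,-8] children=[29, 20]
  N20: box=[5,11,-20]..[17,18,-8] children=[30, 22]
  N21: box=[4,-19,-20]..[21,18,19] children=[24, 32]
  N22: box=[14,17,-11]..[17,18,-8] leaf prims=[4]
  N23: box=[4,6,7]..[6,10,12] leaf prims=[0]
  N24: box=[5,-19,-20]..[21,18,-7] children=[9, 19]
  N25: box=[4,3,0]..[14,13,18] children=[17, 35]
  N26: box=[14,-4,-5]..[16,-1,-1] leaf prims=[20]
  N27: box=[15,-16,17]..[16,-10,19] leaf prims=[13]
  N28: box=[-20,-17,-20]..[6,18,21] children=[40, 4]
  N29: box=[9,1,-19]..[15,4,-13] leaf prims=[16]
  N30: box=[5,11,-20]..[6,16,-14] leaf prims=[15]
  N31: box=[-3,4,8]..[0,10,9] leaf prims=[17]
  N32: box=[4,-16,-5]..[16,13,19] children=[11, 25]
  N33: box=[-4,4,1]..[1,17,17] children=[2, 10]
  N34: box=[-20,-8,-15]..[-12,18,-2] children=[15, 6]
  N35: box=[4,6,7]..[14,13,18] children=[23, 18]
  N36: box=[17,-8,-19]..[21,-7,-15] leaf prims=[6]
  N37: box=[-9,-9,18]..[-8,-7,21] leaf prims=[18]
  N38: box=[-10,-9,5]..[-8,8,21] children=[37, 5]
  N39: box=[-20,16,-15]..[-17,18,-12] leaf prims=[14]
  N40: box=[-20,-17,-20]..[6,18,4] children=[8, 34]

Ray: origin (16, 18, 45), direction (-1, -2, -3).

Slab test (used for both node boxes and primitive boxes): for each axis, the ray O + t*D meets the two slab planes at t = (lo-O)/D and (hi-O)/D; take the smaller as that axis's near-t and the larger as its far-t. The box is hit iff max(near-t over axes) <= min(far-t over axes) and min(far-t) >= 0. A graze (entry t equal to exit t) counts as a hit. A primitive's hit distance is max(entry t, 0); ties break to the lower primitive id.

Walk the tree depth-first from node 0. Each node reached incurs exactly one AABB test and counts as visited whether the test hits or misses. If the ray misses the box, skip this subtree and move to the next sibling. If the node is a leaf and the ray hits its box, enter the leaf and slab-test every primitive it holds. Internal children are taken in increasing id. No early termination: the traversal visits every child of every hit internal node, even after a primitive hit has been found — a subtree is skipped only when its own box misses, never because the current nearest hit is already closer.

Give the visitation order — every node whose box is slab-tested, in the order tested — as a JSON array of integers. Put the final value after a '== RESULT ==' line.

Trace the traversal:
N0 x:[-5,36] y:[0,37/2] z:[8,65/3] -> hit [8,37/2], descend [21, 28]
  N21 x:[-5,12] y:[0,37/2] z:[26/3,65/3] -> hit [26/3,12], descend [24, 32]
    N24 x:[-5,11] y:[0,37/2] z:[52/3,65/3] -> miss, prune
    N32 x:[0,12] y:[5/2,17] z:[26/3,50/3] -> hit [26/3,12], descend [11, 25]
      N11 x:[0,12] y:[11/2,17] z:[26/3,50/3] -> hit [26/3,12], descend [1, 26]
        N1 x:[0,12] y:[11/2,17] z:[26/3,32/3] -> hit [26/3,32/3], descend [12, 27]
          N12 x:[9,12] y:[11/2,17/2] z:[9,32/3] -> miss, prune
          N27 x:[0,1] y:[14,17] z:[26/3,28/3] -> miss, prune
        N26 x:[0,2] y:[19/2,11] z:[46/3,50/3] -> miss, prune
      N25 x:[2,12] y:[5/2,15/2] z:[9,15] -> miss, prune
  N28 x:[10,36] y:[0,35/2] z:[8,65/3] -> hit [10,35/2], descend [4, 40]
    N4 x:[15,26] y:[1/2,27/2] z:[8,44/3] -> miss, prune
    N40 x:[10,36] y:[0,35/2] z:[41/3,65/3] -> hit [41/3,35/2], descend [8, 34]
      N8 x:[10,15] y:[13,35/2] z:[41/3,65/3] -> hit [41/3,15], descend [3, 13]
        N3 x:[13,15] y:[15,35/2] z:[20,65/3] -> miss, prune
        N13 x:[10,15] y:[13,14] z:[41/3,44/3] -> hit [41/3,14] leaf, test {P8@t=41/3}
      N34 x:[28,36] y:[0,13] z:[47/3,20] -> miss, prune

17 AABB tests over nodes [0, 21, 24, 32, 11, 1, 12, 27, 26, 25, 28, 4, 40, 8, 3, 13, 34]; 1 leaf entered; closest P8.

== RESULT ==
[0, 21, 24, 32, 11, 1, 12, 27, 26, 25, 28, 4, 40, 8, 3, 13, 34]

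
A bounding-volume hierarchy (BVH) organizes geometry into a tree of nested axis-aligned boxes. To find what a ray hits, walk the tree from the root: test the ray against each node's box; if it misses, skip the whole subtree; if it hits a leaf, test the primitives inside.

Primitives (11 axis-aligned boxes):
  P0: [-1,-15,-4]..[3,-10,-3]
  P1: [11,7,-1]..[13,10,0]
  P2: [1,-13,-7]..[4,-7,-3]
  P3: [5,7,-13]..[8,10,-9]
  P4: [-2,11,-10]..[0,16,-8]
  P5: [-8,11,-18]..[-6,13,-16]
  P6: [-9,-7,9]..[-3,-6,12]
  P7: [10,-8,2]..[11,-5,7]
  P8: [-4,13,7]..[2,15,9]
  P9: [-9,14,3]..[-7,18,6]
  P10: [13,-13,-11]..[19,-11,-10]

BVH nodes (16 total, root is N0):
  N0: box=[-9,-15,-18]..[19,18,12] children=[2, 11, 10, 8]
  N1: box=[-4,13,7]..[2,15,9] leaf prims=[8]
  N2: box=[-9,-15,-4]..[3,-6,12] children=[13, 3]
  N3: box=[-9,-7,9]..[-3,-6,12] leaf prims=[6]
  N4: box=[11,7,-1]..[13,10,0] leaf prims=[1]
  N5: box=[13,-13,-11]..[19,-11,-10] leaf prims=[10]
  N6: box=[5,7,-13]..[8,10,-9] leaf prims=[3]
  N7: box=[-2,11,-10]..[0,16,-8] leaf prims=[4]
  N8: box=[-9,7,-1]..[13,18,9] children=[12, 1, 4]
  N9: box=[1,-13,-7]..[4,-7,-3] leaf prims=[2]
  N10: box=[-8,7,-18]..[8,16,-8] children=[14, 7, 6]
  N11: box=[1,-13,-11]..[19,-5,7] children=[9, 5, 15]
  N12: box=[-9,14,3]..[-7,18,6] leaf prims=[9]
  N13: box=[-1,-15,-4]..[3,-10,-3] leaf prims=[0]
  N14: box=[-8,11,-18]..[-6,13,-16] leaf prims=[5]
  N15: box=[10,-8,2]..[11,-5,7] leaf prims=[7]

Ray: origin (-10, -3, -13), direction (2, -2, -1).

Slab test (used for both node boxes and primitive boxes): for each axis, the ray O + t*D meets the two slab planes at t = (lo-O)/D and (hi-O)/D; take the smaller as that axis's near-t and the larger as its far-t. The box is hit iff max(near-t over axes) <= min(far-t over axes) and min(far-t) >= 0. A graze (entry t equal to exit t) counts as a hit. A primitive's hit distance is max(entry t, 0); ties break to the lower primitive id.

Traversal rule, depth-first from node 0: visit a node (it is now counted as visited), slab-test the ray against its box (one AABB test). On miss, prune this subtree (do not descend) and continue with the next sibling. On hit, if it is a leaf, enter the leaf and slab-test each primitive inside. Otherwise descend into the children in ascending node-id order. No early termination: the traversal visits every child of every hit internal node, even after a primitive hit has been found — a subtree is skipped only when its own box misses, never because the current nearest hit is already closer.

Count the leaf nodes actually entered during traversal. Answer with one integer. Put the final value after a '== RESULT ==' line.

Traverse from the root:
N0 x:[1/2,29/2] y:[-21/2,6] z:[-25,5] -> hit [1/2,5], descend [2, 8, 10, 11]
  N2 x:[1/2,13/2] y:[3/2,6] z:[-25,-9] -> miss, prune
  N8 x:[1/2,23/2] y:[-21/2,-5] z:[-22,-12] -> miss, prune
  N10 x:[1,9] y:[-19/2,-5] z:[-5,5] -> miss, prune
  N11 x:[11/2,29/2] y:[1,5] z:[-20,-2] -> miss, prune

Visited [0, 2, 8, 10, 11]. Tests: 5 box, 0 leaf. Nearest: miss.

== RESULT ==
0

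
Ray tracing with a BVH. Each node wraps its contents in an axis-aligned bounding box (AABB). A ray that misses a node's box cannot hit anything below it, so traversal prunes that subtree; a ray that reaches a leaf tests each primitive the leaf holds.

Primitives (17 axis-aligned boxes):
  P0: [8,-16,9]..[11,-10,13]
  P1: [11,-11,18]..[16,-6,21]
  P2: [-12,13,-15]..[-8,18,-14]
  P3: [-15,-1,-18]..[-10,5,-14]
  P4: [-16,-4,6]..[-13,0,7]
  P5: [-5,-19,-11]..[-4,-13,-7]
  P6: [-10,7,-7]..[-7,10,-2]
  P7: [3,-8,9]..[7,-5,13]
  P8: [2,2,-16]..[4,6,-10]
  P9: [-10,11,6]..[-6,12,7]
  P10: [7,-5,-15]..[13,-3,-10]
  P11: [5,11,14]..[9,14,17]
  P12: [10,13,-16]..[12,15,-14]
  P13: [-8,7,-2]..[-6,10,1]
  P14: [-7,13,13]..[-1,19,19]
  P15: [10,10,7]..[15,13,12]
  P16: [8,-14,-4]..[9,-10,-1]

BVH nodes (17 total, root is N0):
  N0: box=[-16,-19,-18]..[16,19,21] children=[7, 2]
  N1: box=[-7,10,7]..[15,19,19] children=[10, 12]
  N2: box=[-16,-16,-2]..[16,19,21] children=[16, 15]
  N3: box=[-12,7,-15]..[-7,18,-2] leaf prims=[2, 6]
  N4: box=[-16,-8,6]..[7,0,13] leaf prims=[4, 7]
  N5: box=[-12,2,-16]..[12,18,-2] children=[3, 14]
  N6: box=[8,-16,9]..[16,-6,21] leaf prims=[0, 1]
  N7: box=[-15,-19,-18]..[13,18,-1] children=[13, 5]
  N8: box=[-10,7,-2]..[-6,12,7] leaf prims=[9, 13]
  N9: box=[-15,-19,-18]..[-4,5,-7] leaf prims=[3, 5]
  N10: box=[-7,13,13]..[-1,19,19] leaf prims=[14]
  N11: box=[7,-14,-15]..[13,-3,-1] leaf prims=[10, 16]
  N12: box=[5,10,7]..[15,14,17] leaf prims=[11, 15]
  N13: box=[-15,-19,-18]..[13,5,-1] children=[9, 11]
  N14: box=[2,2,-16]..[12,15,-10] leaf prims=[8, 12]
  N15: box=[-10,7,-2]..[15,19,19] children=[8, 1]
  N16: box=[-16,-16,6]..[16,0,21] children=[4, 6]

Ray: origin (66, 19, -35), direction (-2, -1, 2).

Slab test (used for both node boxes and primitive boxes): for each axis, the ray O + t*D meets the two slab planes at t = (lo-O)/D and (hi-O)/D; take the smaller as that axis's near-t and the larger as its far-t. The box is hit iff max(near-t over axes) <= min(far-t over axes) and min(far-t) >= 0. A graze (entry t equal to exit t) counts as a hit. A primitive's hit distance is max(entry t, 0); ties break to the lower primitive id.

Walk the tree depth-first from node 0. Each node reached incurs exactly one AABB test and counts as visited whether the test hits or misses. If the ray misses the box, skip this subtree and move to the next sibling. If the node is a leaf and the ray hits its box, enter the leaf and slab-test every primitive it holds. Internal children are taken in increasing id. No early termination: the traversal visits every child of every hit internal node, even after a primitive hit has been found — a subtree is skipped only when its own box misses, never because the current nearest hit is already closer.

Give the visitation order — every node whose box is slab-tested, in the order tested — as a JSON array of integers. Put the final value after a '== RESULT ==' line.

Walk:
N0 x:[25,41] y:[0,38] z:[17/2,28] -> hit [25,28], descend [2, 7]
  N2 x:[25,41] y:[0,35] z:[33/2,28] -> hit [25,28], descend [15, 16]
    N15 x:[51/2,38] y:[0,12] z:[33/2,27] -> miss, prune
    N16 x:[25,41] y:[19,35] z:[41/2,28] -> hit [25,28], descend [4, 6]
      N4 x:[59/2,41] y:[19,27] z:[41/2,24] -> miss, prune
      N6 x:[25,29] y:[25,35] z:[22,28] -> hit [25,28] leaf, test {P0(miss), P1@t=53/2}
  N7 x:[53/2,81/2] y:[1,38] z:[17/2,17] -> miss, prune

7 AABB tests over nodes [0, 2, 15, 16, 4, 6, 7]; 1 leaf entered; closest P1.

== RESULT ==
[0, 2, 15, 16, 4, 6, 7]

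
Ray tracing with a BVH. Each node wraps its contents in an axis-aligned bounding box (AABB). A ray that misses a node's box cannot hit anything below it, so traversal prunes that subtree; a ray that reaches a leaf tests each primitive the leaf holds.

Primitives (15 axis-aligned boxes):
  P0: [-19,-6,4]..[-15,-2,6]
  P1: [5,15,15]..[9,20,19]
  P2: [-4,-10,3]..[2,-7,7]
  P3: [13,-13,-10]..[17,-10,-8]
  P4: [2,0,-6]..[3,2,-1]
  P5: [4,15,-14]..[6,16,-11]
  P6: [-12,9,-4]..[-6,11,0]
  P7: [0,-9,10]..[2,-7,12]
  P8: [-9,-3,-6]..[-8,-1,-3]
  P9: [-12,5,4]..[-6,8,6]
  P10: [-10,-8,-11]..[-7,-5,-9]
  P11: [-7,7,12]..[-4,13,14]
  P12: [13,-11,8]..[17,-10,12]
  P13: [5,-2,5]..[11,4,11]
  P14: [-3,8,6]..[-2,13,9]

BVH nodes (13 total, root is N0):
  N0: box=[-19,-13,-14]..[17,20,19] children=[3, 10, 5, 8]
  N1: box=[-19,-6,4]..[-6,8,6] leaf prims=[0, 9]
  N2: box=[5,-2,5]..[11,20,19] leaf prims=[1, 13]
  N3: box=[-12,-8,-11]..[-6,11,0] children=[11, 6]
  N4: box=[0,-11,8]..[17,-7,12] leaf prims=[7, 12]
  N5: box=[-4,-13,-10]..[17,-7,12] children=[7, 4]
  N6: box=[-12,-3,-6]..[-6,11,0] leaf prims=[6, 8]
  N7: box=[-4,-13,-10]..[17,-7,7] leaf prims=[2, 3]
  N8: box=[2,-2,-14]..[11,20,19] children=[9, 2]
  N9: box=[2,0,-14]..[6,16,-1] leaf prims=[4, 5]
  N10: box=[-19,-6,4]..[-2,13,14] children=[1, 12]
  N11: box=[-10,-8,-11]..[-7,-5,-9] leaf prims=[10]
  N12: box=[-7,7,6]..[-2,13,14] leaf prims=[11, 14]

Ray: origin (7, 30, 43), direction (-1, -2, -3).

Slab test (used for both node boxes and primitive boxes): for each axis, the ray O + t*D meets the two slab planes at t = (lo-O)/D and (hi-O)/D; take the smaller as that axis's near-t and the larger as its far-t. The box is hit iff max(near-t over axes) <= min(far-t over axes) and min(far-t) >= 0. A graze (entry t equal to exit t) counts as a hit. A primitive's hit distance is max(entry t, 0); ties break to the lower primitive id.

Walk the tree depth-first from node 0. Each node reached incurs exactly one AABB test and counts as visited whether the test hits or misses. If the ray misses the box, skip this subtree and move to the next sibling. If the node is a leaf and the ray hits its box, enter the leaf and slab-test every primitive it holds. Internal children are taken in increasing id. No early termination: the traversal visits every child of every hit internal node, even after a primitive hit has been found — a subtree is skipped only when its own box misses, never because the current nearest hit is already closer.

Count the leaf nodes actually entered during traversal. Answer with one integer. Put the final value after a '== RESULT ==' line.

Walk:
N0 x:[-10,26] y:[5,43/2] z:[8,19] -> hit [8,19], descend [3, 5, 8, 10]
  N3 x:[13,19] y:[19/2,19] z:[43/3,18] -> hit [43/3,18], descend [6, 11]
    N6 x:[13,19] y:[19/2,33/2] z:[43/3,49/3] -> hit [43/3,49/3] leaf, test {P6(miss), P8@t=31/2}
    N11 x:[14,17] y:[35/2,19] z:[52/3,18] -> miss, prune
  N5 x:[-10,11] y:[37/2,43/2] z:[31/3,53/3] -> miss, prune
  N8 x:[-4,5] y:[5,16] z:[8,19] -> miss, prune
  N10 x:[9,26] y:[17/2,18] z:[29/3,13] -> hit [29/3,13], descend [1, 12]
    N1 x:[13,26] y:[11,18] z:[37/3,13] -> hit [13,13] leaf, test {P0(miss), P9(miss)}
    N12 x:[9,14] y:[17/2,23/2] z:[29/3,37/3] -> hit [29/3,23/2] leaf, test {P11(miss), P14(miss)}

Summary -> nodes [0, 3, 6, 11, 5, 8, 10, 1, 12]; box-tests=9; leaf-entries=3; first=P8

== RESULT ==
3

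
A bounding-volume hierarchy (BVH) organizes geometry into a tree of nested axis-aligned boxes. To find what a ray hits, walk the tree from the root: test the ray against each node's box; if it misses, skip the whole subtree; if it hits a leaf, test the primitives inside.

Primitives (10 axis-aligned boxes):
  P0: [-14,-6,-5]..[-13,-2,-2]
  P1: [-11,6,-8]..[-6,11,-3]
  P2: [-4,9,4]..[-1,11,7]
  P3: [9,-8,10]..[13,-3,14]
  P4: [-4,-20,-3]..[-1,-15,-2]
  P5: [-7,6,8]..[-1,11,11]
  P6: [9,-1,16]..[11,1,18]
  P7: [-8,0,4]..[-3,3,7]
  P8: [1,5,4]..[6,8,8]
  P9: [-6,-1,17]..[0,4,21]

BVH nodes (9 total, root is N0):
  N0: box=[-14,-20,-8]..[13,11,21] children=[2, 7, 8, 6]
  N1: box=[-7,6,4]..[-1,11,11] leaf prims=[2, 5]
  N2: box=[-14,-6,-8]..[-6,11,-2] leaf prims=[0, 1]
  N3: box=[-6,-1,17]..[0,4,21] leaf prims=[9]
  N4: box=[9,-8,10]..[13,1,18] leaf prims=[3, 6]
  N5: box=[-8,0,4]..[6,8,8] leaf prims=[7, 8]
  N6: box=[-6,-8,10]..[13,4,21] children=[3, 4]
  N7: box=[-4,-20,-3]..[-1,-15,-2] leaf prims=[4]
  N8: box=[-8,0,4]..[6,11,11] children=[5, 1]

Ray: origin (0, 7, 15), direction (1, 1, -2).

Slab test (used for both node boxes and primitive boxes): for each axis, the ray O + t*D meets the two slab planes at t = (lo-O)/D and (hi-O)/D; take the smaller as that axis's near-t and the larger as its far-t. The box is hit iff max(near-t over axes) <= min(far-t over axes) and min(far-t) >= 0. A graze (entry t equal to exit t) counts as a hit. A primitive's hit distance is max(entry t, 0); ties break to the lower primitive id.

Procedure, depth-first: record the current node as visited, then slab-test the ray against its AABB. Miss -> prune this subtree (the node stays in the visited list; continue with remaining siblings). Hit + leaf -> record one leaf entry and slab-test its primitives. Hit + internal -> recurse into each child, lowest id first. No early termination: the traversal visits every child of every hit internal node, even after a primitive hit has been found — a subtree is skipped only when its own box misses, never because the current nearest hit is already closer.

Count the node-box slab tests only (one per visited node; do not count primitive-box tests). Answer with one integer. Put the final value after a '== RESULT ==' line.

Trace the traversal:
N0 x:[-14,13] y:[-27,4] z:[-3,23/2] -> hit [-3,4], descend [2, 6, 7, 8]
  N2 x:[-14,-6] y:[-13,4] z:[17/2,23/2] -> miss, prune
  N6 x:[-6,13] y:[-15,-3] z:[-3,5/2] -> miss, prune
  N7 x:[-4,-1] y:[-27,-22] z:[17/2,9] -> miss, prune
  N8 x:[-8,6] y:[-7,4] z:[2,11/2] -> hit [2,4], descend [1, 5]
    N1 x:[-7,-1] y:[-1,4] z:[2,11/2] -> miss, prune
    N5 x:[-8,6] y:[-7,1] z:[7/2,11/2] -> miss, prune

order=[0, 2, 6, 7, 8, 1, 5]  |boxes|=7  |leaves|=0  hit=miss

== RESULT ==
7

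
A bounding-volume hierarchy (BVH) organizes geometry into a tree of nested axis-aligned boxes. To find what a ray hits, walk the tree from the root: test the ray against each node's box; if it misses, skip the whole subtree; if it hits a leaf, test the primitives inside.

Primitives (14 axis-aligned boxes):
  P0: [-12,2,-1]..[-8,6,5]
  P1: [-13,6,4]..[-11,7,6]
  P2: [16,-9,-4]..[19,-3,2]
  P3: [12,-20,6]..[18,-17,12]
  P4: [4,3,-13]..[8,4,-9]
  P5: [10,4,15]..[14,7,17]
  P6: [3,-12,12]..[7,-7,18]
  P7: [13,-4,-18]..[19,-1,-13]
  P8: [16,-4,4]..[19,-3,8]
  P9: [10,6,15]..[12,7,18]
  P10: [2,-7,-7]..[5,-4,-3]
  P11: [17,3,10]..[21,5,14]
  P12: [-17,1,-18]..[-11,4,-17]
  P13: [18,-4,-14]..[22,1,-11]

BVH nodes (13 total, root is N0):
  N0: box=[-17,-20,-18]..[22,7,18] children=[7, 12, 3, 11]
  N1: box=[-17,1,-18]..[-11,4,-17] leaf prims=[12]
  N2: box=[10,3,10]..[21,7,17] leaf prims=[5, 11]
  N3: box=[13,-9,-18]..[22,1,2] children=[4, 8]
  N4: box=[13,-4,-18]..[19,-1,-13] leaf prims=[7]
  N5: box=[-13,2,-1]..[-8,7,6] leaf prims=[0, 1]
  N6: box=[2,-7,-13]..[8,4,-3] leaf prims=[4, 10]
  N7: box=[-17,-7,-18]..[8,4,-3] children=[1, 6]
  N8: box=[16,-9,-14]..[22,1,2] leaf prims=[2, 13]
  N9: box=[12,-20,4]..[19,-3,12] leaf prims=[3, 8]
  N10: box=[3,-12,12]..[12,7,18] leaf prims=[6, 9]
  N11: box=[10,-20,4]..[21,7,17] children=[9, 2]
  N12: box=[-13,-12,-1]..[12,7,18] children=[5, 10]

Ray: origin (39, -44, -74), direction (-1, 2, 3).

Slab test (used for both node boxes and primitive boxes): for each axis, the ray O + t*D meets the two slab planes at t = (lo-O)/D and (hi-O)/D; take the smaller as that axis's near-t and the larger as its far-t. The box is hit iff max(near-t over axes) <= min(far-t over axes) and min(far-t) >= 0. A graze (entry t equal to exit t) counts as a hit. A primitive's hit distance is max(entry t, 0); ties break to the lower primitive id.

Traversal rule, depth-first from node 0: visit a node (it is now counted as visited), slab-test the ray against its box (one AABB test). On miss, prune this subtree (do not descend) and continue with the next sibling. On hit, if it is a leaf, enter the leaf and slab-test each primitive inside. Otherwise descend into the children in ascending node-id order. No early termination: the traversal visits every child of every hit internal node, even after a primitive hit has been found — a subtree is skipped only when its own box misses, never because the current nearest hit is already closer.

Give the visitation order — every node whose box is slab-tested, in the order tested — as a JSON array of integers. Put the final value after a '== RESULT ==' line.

Walk:
N0 x:[17,56] y:[12,51/2] z:[56/3,92/3] -> hit [56/3,51/2], descend [3, 7, 11, 12]
  N3 x:[17,26] y:[35/2,45/2] z:[56/3,76/3] -> hit [56/3,45/2], descend [4, 8]
    N4 x:[20,26] y:[20,43/2] z:[56/3,61/3] -> hit [20,61/3] leaf, test {P7@t=20}
    N8 x:[17,23] y:[35/2,45/2] z:[20,76/3] -> hit [20,45/2] leaf, test {P2(miss), P13@t=20}
  N7 x:[31,56] y:[37/2,24] z:[56/3,71/3] -> miss, prune
  N11 x:[18,29] y:[12,51/2] z:[26,91/3] -> miss, prune
  N12 x:[27,52] y:[16,51/2] z:[73/3,92/3] -> miss, prune

order=[0, 3, 4, 8, 7, 11, 12]  |boxes|=7  |leaves|=2  hit=P7

== RESULT ==
[0, 3, 4, 8, 7, 11, 12]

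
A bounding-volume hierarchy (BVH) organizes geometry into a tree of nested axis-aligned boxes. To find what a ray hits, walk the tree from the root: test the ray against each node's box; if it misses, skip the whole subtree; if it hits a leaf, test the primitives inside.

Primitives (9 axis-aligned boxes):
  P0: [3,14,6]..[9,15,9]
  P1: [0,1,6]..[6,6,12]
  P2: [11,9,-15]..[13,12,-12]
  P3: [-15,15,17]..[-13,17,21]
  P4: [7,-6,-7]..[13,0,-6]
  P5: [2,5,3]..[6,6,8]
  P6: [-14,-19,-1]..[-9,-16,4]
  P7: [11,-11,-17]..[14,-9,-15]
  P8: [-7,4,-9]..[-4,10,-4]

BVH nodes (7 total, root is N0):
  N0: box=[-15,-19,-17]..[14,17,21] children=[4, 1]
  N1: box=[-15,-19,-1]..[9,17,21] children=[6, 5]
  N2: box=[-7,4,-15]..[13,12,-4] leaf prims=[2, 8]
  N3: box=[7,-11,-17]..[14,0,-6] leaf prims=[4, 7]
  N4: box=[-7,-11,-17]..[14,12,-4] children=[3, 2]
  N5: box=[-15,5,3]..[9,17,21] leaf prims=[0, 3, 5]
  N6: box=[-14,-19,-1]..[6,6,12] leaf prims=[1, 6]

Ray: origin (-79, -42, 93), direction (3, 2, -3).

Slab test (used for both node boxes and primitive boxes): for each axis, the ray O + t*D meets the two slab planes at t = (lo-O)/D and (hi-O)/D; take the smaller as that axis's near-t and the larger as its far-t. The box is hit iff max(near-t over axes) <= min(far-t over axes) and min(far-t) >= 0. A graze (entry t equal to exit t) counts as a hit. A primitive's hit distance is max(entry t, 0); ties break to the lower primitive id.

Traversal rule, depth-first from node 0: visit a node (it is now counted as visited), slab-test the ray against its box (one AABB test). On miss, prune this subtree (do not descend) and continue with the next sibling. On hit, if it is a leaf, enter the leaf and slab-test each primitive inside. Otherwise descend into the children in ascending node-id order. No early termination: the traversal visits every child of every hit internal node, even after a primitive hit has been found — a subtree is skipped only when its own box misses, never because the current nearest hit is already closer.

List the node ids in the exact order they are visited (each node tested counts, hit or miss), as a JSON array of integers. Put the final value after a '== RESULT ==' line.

Trace the traversal:
N0 x:[64/3,31] y:[23/2,59/2] z:[24,110/3] -> hit [24,59/2], descend [1, 4]
  N1 x:[64/3,88/3] y:[23/2,59/2] z:[24,94/3] -> hit [24,88/3], descend [5, 6]
    N5 x:[64/3,88/3] y:[47/2,59/2] z:[24,30] -> hit [24,88/3] leaf, test {P0@t=28, P3(miss), P5(miss)}
    N6 x:[65/3,85/3] y:[23/2,24] z:[27,94/3] -> miss, prune
  N4 x:[24,31] y:[31/2,27] z:[97/3,110/3] -> miss, prune

Summary -> nodes [0, 1, 5, 6, 4]; box-tests=5; leaf-entries=1; first=P0

== RESULT ==
[0, 1, 5, 6, 4]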